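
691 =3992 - 3301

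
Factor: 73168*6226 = 2^5*11^1*17^1 * 269^1*  283^1  =  455543968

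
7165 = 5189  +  1976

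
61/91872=61/91872  =  0.00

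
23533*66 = 1553178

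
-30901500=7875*( - 3924) 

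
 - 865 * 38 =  - 32870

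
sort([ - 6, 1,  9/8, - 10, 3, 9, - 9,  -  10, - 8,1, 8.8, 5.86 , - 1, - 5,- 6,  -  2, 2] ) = [-10, - 10, - 9, - 8, - 6, - 6, - 5, - 2, - 1, 1,1, 9/8,2,3,  5.86,8.8, 9 ]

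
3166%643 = 594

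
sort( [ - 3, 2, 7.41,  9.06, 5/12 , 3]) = [ - 3, 5/12, 2,3, 7.41,  9.06] 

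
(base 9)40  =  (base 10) 36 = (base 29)17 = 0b100100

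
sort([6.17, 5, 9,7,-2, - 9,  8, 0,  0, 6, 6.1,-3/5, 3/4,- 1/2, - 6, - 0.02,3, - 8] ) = [-9 , - 8, - 6,- 2, - 3/5, - 1/2,  -  0.02, 0, 0, 3/4, 3,  5, 6, 6.1, 6.17, 7, 8,  9]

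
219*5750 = 1259250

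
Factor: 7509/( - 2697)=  - 29^(  -  1 ) *31^ (-1) * 2503^1 = - 2503/899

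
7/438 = 7/438 = 0.02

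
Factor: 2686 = 2^1*17^1 *79^1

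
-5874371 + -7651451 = - 13525822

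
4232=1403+2829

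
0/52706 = 0 = 0.00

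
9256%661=2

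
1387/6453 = 1387/6453 = 0.21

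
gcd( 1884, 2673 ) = 3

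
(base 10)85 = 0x55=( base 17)50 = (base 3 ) 10011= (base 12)71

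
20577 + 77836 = 98413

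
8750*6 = 52500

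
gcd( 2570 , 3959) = 1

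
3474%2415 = 1059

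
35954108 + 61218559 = 97172667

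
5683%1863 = 94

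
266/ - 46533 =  - 1 + 46267/46533 = -0.01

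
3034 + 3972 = 7006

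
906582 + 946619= 1853201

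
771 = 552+219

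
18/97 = 18/97 = 0.19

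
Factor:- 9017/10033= - 71^1*79^( - 1 ) = - 71/79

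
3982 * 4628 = 18428696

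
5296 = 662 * 8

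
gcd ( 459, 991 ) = 1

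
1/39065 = 1/39065 = 0.00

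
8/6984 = 1/873 = 0.00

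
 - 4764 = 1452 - 6216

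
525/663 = 175/221 = 0.79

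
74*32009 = 2368666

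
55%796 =55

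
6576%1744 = 1344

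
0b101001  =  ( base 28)1D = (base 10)41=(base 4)221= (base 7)56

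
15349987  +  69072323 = 84422310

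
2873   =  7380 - 4507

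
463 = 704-241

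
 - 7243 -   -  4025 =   -  3218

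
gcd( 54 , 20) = 2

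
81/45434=81/45434 = 0.00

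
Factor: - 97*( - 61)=61^1*97^1  =  5917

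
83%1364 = 83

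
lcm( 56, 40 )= 280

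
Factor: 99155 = 5^1 *7^1*2833^1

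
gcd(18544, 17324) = 244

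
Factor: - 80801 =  -7^2*17^1*97^1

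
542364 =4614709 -4072345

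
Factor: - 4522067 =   -  11^1*227^1*1811^1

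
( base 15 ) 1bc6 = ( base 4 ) 1132110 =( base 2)1011110010100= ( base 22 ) ca8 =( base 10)6036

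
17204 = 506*34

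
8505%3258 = 1989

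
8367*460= 3848820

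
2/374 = 1/187 = 0.01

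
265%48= 25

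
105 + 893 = 998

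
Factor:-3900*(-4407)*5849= 2^2*3^2*5^2*13^2*113^1*5849^1 = 100528517700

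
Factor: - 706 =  - 2^1*353^1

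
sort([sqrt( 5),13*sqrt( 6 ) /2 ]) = [sqrt(5) , 13 * sqrt(6)/2] 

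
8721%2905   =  6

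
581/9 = 581/9 = 64.56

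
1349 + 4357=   5706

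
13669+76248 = 89917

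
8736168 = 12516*698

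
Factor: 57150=2^1*3^2*5^2*127^1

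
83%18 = 11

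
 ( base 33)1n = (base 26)24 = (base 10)56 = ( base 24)28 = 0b111000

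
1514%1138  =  376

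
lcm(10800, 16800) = 151200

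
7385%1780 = 265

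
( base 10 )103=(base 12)87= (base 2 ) 1100111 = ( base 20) 53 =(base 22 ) 4F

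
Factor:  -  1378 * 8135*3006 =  - 33697350180 = - 2^2*3^2 * 5^1* 13^1 * 53^1 * 167^1* 1627^1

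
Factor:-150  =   - 2^1 * 3^1 * 5^2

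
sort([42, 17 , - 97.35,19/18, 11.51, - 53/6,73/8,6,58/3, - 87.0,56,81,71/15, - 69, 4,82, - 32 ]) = [ - 97.35, - 87.0,-69,  -  32,-53/6,19/18, 4, 71/15,6, 73/8, 11.51,17, 58/3,42,56,81,82] 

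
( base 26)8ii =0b1011100000110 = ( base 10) 5894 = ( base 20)eee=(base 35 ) 4se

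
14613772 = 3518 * 4154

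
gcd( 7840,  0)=7840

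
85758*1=85758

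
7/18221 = 1/2603=0.00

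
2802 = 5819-3017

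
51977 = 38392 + 13585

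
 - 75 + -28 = -103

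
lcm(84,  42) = 84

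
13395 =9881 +3514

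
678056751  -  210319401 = 467737350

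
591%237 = 117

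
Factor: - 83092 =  - 2^2*20773^1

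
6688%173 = 114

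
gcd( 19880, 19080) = 40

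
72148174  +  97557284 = 169705458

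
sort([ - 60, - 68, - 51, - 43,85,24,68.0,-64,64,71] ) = [ - 68, - 64, - 60, - 51, - 43, 24,64 , 68.0,  71 , 85 ]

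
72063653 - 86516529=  - 14452876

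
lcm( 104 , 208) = 208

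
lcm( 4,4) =4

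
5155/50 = 103  +  1/10 = 103.10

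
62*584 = 36208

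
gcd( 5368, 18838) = 2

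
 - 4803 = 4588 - 9391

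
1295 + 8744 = 10039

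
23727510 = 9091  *2610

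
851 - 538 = 313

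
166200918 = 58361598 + 107839320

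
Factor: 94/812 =2^(- 1)*7^ ( - 1 )*29^ ( - 1) * 47^1=47/406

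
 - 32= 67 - 99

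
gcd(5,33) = 1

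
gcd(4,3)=1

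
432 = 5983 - 5551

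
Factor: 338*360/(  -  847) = - 2^4*3^2*5^1*7^ ( - 1) * 11^( - 2 )*13^2 = -  121680/847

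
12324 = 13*948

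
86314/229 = 376 +210/229=376.92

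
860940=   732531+128409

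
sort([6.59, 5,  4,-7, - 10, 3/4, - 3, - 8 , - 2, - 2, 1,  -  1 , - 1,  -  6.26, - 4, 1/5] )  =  [ - 10, - 8, - 7,-6.26 ,-4, - 3, - 2, - 2,-1 , - 1, 1/5,3/4, 1 , 4,5,6.59]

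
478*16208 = 7747424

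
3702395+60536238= 64238633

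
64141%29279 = 5583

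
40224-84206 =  - 43982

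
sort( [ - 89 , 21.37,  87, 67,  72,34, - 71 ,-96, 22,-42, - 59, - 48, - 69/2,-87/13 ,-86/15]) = [-96, - 89,-71, - 59, - 48, - 42, - 69/2,-87/13,- 86/15 , 21.37, 22 , 34,  67,72 , 87]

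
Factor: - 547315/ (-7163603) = 5^1*17^1* 23^(-1)*47^1*59^( - 1)*137^1*5279^(-1)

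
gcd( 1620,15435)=45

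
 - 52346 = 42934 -95280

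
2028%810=408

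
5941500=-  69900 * ( - 85)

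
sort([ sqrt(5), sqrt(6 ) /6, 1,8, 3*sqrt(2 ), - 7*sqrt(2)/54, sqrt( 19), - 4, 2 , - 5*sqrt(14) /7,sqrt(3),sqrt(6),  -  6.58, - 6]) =[ - 6.58, - 6, - 4,  -  5*sqrt ( 14)/7, - 7*sqrt( 2)/54, sqrt(6)/6, 1, sqrt(3), 2,sqrt( 5 ), sqrt( 6 ), 3*sqrt( 2 ), sqrt( 19),8 ]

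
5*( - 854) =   -  4270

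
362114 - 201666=160448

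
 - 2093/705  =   - 3 + 22/705 = - 2.97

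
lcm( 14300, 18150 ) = 471900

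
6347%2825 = 697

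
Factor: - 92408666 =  - 2^1*7^1*19^1*347401^1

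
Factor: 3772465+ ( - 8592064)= - 4819599 = - 3^2*535511^1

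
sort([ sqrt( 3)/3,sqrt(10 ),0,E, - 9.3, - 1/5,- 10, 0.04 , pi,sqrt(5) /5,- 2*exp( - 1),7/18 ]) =[ - 10,-9.3, - 2 * exp( - 1), - 1/5,0,  0.04, 7/18, sqrt(5)/5,sqrt( 3 ) /3, E, pi, sqrt(10) ] 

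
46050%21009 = 4032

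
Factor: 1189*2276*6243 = 2^2*3^1*29^1*41^1*569^1 * 2081^1 = 16894581852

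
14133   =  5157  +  8976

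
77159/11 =77159/11= 7014.45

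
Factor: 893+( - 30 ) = 863 =863^1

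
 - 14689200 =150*( - 97928 )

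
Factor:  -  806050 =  - 2^1*5^2*7^3 * 47^1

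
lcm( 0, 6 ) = 0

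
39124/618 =19562/309 = 63.31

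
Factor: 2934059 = 2934059^1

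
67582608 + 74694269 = 142276877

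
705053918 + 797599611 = 1502653529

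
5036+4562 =9598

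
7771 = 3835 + 3936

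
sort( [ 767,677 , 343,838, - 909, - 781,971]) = [ - 909, - 781, 343,  677,767 , 838, 971]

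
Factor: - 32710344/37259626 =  - 16355172/18629813 = - 2^2*3^1 *47^( - 1 )*396379^(  -  1 ) *1362931^1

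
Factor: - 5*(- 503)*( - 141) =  - 354615 = - 3^1*5^1*47^1*503^1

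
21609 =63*343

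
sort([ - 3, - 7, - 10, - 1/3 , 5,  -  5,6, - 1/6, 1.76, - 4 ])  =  [ -10, - 7 , - 5,-4 , - 3,  -  1/3, - 1/6,1.76 , 5, 6] 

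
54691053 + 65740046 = 120431099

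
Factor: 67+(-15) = 52=2^2*13^1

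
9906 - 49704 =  - 39798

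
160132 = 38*4214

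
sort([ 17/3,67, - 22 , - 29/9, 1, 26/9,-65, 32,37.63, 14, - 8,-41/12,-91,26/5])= [ - 91,-65, - 22,-8, - 41/12,-29/9,1, 26/9,26/5,17/3, 14 , 32,37.63,67]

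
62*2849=176638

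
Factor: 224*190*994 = 42304640 = 2^7*5^1*7^2*19^1 * 71^1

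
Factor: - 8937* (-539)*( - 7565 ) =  - 3^3*5^1*7^2*11^1*17^1 * 89^1*331^1 =-36440930295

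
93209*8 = 745672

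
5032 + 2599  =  7631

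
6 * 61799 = 370794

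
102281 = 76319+25962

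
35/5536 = 35/5536 = 0.01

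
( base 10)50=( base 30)1k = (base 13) 3b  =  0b110010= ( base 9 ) 55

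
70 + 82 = 152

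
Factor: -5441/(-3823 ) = 3823^( - 1)*5441^1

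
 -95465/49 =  - 95465/49 = -1948.27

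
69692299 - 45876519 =23815780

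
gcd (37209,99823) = 1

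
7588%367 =248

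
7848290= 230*34123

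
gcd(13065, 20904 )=2613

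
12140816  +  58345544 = 70486360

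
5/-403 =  - 1 + 398/403 = - 0.01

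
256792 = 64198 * 4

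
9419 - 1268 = 8151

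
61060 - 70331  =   -9271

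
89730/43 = 2086 + 32/43 = 2086.74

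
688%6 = 4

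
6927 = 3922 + 3005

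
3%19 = 3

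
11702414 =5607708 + 6094706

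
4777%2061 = 655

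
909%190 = 149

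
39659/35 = 1133 + 4/35 = 1133.11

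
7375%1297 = 890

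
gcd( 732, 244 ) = 244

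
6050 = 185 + 5865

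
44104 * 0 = 0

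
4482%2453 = 2029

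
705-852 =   -  147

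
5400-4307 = 1093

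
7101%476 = 437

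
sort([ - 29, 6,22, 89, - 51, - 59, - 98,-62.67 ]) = [ - 98,-62.67, - 59, - 51, - 29, 6, 22, 89]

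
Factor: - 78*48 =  - 2^5*3^2*13^1 = - 3744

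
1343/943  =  1 + 400/943 = 1.42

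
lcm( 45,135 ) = 135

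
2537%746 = 299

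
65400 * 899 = 58794600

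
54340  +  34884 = 89224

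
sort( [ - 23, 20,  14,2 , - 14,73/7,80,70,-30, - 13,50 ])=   [ - 30,- 23,-14, - 13,2,73/7,14, 20,50, 70, 80] 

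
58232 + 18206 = 76438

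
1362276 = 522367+839909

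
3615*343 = 1239945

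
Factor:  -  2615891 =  - 103^1*109^1*233^1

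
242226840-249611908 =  - 7385068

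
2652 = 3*884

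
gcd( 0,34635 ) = 34635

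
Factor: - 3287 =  - 19^1*173^1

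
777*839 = 651903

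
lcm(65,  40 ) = 520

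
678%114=108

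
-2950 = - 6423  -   - 3473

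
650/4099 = 650/4099=0.16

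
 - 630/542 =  - 2+227/271 = -1.16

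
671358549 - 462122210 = 209236339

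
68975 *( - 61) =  - 4207475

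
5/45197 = 5/45197 = 0.00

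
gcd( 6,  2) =2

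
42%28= 14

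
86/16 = 5  +  3/8= 5.38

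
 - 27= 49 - 76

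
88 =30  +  58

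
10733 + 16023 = 26756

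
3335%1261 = 813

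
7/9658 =7/9658 = 0.00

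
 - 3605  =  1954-5559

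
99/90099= 11/10011 =0.00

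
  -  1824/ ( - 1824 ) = 1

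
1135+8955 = 10090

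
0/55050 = 0=0.00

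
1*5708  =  5708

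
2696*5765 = 15542440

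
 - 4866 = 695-5561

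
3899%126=119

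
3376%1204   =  968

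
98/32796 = 49/16398 = 0.00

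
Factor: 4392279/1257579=47^( - 1)*991^( - 1) * 162677^1 = 162677/46577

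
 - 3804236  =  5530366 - 9334602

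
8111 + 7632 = 15743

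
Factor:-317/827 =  - 317^1*827^(-1)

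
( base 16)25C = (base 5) 4404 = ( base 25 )o4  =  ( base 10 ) 604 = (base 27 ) ma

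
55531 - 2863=52668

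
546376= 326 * 1676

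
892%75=67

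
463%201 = 61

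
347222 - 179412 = 167810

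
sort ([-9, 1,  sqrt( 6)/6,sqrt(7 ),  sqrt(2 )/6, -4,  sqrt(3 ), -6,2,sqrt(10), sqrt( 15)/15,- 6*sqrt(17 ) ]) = [ -6 * sqrt(17 ) , - 9 , - 6,-4,sqrt(2 )/6,sqrt ( 15 )/15,sqrt( 6 )/6,1, sqrt(3),2 , sqrt(7 ),sqrt( 10)]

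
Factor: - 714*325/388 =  - 116025/194 = - 2^( - 1)*3^1*5^2*7^1  *  13^1*17^1*97^( - 1) 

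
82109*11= 903199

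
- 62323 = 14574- 76897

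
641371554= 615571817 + 25799737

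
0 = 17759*0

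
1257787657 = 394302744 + 863484913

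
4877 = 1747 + 3130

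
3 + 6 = 9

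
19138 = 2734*7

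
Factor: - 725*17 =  - 5^2 * 17^1 * 29^1=- 12325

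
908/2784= 227/696 = 0.33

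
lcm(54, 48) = 432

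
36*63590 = 2289240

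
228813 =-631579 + 860392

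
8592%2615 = 747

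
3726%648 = 486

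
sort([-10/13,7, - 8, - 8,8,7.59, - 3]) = [-8,-8, - 3, - 10/13,7,7.59, 8] 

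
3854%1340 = 1174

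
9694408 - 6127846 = 3566562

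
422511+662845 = 1085356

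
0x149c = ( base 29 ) 67r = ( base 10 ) 5276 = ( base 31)5f6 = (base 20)D3G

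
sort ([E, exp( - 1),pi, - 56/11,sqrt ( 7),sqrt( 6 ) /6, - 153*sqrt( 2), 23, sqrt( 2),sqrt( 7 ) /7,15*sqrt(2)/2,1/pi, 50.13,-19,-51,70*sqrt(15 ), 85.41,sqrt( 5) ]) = [  -  153*sqrt( 2), - 51, - 19, - 56/11,1/pi,exp( - 1 ),sqrt( 7 )/7, sqrt( 6)/6, sqrt(2 ),sqrt(5 ),sqrt(7), E,pi , 15* sqrt( 2 ) /2,23,50.13, 85.41,  70 * sqrt( 15)]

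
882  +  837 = 1719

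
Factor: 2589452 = 2^2*647363^1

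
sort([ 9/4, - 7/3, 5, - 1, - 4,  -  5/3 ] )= [ - 4,-7/3 , - 5/3, - 1,9/4, 5 ]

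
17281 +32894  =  50175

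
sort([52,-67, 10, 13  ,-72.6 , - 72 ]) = [ - 72.6, - 72, - 67, 10, 13, 52]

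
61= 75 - 14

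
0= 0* 824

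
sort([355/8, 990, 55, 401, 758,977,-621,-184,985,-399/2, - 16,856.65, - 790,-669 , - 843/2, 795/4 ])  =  [-790, - 669, - 621,-843/2, - 399/2, - 184, - 16, 355/8,55,795/4, 401,758, 856.65 , 977,985,  990 ]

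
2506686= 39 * 64274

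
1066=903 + 163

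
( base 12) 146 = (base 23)8E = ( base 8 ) 306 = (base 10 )198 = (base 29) 6O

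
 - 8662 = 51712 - 60374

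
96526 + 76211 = 172737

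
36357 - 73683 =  -37326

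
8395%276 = 115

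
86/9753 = 86/9753 = 0.01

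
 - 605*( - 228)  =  137940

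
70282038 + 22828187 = 93110225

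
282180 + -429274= - 147094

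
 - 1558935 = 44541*( - 35) 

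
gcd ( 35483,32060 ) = 7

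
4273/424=10 + 33/424 = 10.08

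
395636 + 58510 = 454146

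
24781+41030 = 65811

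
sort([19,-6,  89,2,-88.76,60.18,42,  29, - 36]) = [-88.76 ,-36,-6, 2, 19, 29,  42, 60.18, 89 ] 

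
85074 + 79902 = 164976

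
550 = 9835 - 9285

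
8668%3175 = 2318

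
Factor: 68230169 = 7^1 * 1579^1*6173^1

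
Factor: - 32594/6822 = -3^( - 2 ) * 43^1 = -43/9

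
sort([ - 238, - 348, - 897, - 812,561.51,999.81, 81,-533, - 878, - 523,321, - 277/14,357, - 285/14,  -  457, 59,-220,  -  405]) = [  -  897, - 878, - 812, - 533, - 523,-457  , - 405, - 348, - 238, - 220, - 285/14,-277/14, 59 , 81, 321,357,561.51 , 999.81] 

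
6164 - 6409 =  - 245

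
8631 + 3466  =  12097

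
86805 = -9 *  ( -9645)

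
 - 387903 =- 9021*43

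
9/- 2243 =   -  1 + 2234/2243 = - 0.00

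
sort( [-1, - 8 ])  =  [ - 8,  -  1]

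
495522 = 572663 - 77141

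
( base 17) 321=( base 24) 1de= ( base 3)1020102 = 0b1110000110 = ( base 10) 902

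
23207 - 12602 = 10605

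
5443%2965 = 2478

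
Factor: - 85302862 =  - 2^1*29^1*373^1 * 3943^1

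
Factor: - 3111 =-3^1 * 17^1 * 61^1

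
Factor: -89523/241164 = - 49/132 = -2^( - 2 )*3^( - 1) *7^2*11^( - 1 )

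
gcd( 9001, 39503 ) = 1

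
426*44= 18744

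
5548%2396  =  756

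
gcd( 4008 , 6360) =24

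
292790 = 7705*38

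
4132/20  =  1033/5  =  206.60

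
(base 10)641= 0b1010000001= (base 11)533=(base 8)1201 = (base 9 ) 782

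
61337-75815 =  - 14478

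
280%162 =118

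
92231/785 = 117 + 386/785  =  117.49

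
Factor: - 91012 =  - 2^2*61^1* 373^1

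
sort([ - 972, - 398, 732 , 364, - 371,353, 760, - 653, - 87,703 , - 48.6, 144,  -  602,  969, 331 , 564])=[-972 , - 653, - 602,-398,-371, - 87, - 48.6,  144,331, 353,  364, 564,703, 732,760,969 ]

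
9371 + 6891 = 16262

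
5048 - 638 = 4410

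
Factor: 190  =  2^1*5^1* 19^1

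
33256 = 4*8314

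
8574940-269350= 8305590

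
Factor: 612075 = 3^1*5^2*8161^1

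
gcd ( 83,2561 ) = 1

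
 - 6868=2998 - 9866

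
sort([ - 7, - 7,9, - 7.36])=[ - 7.36, -7, -7,9]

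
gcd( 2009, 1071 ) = 7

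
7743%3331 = 1081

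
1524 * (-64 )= - 97536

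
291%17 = 2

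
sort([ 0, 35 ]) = [ 0, 35]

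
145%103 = 42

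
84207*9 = 757863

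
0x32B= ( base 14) 41d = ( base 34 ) NT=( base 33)OJ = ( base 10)811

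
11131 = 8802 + 2329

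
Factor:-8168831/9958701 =-3^ (-1)*11^2*23^(-1)*101^ ( - 1) * 1429^(-1)*67511^1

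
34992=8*4374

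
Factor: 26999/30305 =49/55 = 5^( - 1 )*7^2*11^(-1) 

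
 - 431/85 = - 6 + 79/85 = -  5.07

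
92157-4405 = 87752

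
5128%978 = 238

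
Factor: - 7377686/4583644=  - 3688843/2291822  =  - 2^( - 1) *13^(-1 )*181^( - 1 )*487^( - 1)*1033^1*3571^1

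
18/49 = 18/49 = 0.37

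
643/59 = 643/59= 10.90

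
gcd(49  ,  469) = 7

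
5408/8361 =5408/8361 = 0.65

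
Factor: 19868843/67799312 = 2^( -4)*7^( - 1)*131^( - 1)*1277^1*4621^ ( - 1)*15559^1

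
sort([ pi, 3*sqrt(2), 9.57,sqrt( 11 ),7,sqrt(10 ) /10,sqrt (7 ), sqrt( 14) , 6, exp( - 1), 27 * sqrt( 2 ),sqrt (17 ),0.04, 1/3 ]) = [ 0.04,  sqrt(10 )/10,1/3,exp(-1 ) , sqrt( 7),pi,sqrt( 11), sqrt( 14),sqrt(17 ),  3*sqrt( 2), 6,7,  9.57 , 27*sqrt( 2)]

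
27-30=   -  3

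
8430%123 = 66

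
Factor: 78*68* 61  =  2^3*3^1 *13^1*17^1*61^1 = 323544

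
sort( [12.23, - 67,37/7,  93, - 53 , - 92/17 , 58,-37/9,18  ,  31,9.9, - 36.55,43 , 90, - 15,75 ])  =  [ - 67, - 53, - 36.55 , - 15, - 92/17, - 37/9,37/7,9.9,12.23,18, 31,43, 58 , 75,90, 93]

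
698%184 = 146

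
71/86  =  71/86= 0.83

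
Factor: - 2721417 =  - 3^1*907139^1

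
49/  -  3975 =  - 1+ 3926/3975 = - 0.01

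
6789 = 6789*1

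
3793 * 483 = 1832019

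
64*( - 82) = - 5248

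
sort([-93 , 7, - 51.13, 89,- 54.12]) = [ - 93, - 54.12,  -  51.13, 7, 89] 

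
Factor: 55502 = 2^1*27751^1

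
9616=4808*2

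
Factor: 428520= 2^3*3^1*5^1*3571^1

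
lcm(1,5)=5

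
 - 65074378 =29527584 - 94601962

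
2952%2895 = 57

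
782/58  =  13 + 14/29 = 13.48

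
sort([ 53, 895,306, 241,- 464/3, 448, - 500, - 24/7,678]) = [ - 500,-464/3, - 24/7,53,241, 306 , 448,678, 895]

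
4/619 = 4/619=0.01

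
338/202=169/101 = 1.67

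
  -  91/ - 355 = 91/355= 0.26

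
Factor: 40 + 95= 3^3* 5^1   =  135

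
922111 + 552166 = 1474277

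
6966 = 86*81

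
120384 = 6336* 19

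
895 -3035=  -  2140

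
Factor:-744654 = -2^1*3^1*79^1*1571^1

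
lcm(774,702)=30186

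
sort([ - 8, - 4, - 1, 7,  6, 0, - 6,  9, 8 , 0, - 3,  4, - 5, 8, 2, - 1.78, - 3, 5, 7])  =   [ -8, - 6, - 5, - 4, - 3, - 3 , - 1.78, - 1, 0, 0, 2, 4, 5, 6, 7,7, 8, 8, 9 ]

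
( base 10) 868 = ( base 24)1c4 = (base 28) 130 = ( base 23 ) 1EH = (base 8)1544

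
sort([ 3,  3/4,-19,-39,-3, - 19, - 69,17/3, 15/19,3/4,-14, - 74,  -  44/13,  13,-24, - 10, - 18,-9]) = [ - 74, - 69 , - 39, - 24,-19 , - 19, - 18,-14 , - 10,-9, -44/13, - 3,3/4, 3/4,15/19,3,17/3,13] 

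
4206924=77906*54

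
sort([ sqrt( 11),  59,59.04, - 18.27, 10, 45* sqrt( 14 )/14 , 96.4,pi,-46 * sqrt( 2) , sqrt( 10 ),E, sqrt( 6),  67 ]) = [ - 46*sqrt( 2), - 18.27,sqrt( 6),E,  pi, sqrt(10), sqrt( 11),10,45*sqrt(14 ) /14 , 59, 59.04, 67,  96.4]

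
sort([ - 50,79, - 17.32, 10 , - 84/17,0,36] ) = [ - 50, - 17.32, - 84/17,0 , 10 , 36,79] 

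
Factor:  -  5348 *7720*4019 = - 2^5*5^1*7^1*191^1*193^1*4019^1 = - 165930684640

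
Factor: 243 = 3^5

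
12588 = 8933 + 3655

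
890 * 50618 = 45050020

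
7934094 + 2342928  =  10277022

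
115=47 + 68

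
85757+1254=87011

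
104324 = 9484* 11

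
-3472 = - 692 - 2780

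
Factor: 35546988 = 2^2*3^1* 2962249^1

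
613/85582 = 613/85582  =  0.01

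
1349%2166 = 1349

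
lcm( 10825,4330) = 21650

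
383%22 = 9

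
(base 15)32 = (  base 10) 47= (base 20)27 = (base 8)57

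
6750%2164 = 258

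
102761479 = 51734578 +51026901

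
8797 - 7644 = 1153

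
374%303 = 71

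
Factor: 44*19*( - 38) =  - 31768 =-2^3*11^1  *  19^2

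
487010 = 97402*5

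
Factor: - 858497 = - 858497^1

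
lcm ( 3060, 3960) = 67320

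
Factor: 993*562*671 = 2^1*3^1*11^1 * 61^1 * 281^1 *331^1 = 374462286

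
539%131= 15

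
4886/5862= 2443/2931=0.83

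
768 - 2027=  - 1259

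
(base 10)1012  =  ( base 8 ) 1764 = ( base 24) 1i4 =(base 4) 33310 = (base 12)704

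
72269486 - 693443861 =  - 621174375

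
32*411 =13152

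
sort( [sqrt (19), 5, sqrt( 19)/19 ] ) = [sqrt(19) /19, sqrt(19 ),5]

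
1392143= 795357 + 596786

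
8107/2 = 8107/2 = 4053.50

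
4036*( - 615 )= - 2482140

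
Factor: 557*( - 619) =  - 557^1 * 619^1 = - 344783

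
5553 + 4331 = 9884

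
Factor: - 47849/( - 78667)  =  59^1*97^( - 1)  =  59/97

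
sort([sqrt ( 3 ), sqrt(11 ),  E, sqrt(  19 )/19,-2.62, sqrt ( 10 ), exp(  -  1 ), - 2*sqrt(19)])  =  [-2*sqrt( 19 ), - 2.62, sqrt(19 )/19, exp( - 1), sqrt(3), E,sqrt( 10 ), sqrt(11 ) ] 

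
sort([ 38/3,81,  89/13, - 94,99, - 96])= [-96, - 94,  89/13, 38/3 , 81,99 ] 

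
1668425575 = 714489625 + 953935950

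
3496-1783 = 1713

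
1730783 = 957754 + 773029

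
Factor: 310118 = 2^1*  19^1*8161^1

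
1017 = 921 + 96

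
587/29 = 20 + 7/29 = 20.24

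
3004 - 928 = 2076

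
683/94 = 7  +  25/94=7.27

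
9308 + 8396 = 17704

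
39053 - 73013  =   - 33960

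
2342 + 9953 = 12295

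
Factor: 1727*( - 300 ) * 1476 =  - 764715600=- 2^4*3^3*5^2*11^1 *41^1*157^1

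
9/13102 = 9/13102 = 0.00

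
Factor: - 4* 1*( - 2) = 8=   2^3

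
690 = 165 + 525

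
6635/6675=1327/1335 = 0.99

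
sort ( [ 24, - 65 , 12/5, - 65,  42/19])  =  [-65, - 65 , 42/19,  12/5 , 24] 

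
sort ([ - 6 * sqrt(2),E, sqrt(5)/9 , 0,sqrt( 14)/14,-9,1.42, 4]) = [ - 9, -6*sqrt( 2),0, sqrt(5)/9, sqrt(14 ) /14,  1.42, E,4]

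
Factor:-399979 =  - 399979^1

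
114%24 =18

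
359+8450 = 8809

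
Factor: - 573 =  - 3^1*191^1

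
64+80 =144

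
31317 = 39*803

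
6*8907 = 53442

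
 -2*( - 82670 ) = 165340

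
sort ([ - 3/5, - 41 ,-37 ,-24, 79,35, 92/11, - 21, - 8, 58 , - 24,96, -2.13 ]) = [ - 41, - 37, - 24,  -  24, - 21, - 8,-2.13, - 3/5, 92/11,35, 58 , 79,  96 ]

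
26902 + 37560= 64462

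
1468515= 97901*15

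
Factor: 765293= 765293^1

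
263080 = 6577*40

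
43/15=43/15=2.87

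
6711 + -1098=5613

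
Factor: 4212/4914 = 6/7 = 2^1*3^1*7^( - 1 )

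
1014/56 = 507/28 =18.11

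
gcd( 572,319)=11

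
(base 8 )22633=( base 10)9627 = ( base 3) 111012120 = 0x259b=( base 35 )7U2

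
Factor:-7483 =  - 7^1*1069^1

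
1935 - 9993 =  - 8058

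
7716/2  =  3858 = 3858.00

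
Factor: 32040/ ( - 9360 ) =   -  2^( - 1)*13^( - 1 ) * 89^1=   - 89/26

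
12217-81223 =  - 69006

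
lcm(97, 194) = 194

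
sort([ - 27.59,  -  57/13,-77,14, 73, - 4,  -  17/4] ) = [-77, -27.59, - 57/13,- 17/4 ,- 4, 14,73]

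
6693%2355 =1983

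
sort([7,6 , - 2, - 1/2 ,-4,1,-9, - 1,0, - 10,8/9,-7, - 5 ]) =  [ - 10,-9, - 7, - 5, - 4,- 2, - 1, -1/2,  0,8/9,1, 6,7]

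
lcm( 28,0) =0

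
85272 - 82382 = 2890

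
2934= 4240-1306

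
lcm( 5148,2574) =5148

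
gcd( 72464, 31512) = 8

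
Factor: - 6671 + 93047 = 86376 = 2^3*3^1 * 59^1*61^1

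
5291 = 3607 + 1684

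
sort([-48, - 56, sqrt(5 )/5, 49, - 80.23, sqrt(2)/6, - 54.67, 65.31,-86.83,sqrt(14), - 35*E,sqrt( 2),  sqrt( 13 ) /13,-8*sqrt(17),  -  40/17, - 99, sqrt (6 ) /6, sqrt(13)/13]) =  [-99 ,-35*E, - 86.83,  -  80.23, - 56,  -  54.67, - 48, - 8* sqrt(17),  -  40/17,sqrt(2 ) /6 , sqrt(13)/13,sqrt ( 13 ) /13, sqrt (6) /6, sqrt( 5) /5, sqrt(2), sqrt(14 ), 49,65.31] 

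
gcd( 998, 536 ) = 2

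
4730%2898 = 1832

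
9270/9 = 1030 = 1030.00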